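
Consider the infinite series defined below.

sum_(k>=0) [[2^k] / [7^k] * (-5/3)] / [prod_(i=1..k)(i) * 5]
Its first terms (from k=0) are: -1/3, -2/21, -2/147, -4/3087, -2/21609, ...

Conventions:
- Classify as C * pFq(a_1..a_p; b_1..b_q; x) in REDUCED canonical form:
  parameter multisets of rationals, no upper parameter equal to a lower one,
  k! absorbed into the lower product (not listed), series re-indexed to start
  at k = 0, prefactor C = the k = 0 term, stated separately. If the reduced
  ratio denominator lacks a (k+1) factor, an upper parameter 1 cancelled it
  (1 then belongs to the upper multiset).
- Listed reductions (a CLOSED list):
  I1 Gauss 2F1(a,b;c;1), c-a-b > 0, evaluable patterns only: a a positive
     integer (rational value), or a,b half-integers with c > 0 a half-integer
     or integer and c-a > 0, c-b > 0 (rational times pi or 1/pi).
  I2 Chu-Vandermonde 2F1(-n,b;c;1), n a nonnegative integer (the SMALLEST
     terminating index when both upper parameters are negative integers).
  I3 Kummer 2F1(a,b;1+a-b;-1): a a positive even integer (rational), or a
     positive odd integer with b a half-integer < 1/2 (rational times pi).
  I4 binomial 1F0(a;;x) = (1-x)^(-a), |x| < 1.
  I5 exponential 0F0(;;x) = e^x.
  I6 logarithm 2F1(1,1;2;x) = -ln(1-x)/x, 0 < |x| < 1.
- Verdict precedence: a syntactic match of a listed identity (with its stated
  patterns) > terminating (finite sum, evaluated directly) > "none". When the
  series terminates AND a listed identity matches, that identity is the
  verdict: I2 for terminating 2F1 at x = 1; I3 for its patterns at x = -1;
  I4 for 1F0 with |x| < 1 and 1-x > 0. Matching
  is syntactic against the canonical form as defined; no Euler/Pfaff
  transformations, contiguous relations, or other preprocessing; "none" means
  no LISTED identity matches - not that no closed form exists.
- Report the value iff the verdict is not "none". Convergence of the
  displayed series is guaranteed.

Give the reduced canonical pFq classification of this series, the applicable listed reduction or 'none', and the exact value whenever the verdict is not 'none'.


The series (x = 2/7) is 0F0: upper {-}, lower {-}, prefactor -1/3. Verdict: the exponential series (I5) matches (the 0F0 exponential series at x = 2/7). Value: (-1/3) * e^(2/7).

The tell: from the first term -1/3: the two geometric factors (C = -1/3) combine into one argument.
Adjacent-term ratio: r(k) = (2/7) * 1 / [(k+1)] - rational in k, leading ratio (2/7); with t_0 = -1/3, classification follows.


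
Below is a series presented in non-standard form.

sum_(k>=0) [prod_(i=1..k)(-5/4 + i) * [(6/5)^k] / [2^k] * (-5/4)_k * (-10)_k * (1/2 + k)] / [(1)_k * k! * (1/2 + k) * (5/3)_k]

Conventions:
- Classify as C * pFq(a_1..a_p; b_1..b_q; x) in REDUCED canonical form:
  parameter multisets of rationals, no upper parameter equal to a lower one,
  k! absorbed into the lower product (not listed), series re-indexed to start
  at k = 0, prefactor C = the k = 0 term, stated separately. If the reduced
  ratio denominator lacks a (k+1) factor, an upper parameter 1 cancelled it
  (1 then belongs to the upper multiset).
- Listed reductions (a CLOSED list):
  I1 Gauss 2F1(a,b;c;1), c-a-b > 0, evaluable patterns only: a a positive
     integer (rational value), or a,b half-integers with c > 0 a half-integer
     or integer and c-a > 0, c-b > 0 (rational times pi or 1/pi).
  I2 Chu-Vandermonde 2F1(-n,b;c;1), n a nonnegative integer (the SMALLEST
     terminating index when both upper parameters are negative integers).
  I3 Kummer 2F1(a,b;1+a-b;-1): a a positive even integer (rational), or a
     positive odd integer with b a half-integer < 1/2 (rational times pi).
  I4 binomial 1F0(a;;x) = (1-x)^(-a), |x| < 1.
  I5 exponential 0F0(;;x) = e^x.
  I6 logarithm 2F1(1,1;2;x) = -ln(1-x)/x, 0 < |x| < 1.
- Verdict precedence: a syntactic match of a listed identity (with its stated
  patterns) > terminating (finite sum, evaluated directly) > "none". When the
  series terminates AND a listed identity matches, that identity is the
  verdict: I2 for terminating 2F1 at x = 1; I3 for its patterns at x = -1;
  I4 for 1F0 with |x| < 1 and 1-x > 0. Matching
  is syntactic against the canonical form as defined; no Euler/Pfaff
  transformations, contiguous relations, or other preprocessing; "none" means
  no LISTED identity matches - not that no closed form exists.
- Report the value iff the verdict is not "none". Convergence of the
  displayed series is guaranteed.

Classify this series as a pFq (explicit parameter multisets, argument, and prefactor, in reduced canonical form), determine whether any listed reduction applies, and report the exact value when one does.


The series (x = 3/5) is 3F2: upper {-10, -5/4, -1/4}, lower {1, 5/3}, prefactor 1. Verdict: terminating. (-10)_k vanishes past k = 10, leaving a 11-term sum, computed directly. Exact value: -171247461344806852468156330729/793748175324981493760000000000.

First insight: t_0 = 1 here, and k + 1/2 divides numerator and denominator alike; C = 1 after cancelling.
Consecutive-term ratio: r(k) = (3/5) * (k-10) (k-5/4) (k-1/4) / [(k+1) (k+5/3) (k+1)] - rational; roots negated = parameters, x = (3/5), C = 1.


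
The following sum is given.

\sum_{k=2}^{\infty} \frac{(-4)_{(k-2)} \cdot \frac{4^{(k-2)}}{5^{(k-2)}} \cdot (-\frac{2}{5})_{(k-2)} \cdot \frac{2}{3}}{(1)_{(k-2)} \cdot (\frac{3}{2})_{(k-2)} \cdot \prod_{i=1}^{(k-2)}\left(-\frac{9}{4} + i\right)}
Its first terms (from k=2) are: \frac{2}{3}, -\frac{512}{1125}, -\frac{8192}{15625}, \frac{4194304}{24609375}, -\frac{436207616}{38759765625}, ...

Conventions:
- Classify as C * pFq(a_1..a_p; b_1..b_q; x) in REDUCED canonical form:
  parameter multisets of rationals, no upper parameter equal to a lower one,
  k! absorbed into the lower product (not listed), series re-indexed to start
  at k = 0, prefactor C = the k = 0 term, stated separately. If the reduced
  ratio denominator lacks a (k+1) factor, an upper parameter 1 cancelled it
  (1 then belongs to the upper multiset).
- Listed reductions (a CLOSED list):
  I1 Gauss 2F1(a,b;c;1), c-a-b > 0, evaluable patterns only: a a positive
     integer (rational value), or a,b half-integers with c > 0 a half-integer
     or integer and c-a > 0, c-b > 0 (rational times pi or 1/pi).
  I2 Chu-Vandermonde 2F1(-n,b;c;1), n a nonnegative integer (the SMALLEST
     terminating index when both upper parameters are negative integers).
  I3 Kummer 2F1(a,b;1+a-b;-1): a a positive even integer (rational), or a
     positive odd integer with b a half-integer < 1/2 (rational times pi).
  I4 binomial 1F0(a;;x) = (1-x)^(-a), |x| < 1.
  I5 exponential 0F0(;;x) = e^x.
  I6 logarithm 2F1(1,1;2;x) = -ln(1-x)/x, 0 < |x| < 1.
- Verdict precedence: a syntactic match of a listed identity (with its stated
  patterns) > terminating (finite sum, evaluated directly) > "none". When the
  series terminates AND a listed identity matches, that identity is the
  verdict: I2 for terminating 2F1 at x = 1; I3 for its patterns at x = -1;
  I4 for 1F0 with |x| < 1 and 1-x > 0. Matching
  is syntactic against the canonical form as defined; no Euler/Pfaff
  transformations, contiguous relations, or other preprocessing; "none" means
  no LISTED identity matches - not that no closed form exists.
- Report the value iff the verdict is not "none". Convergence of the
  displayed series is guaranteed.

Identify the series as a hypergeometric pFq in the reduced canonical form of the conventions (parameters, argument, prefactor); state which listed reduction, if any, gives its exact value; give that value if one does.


Key step: from the first term \frac{2}{3}: (1)_k (C = 2/3, x = 4/5) is k! itself.
Consecutive-term ratio: r(k) = \frac{4}{5} * (k-4) (k-\frac{2}{5}) / [(k-\frac{5}{4}) (k+\frac{3}{2}) (k+1)] - rational; roots negated = parameters, x = \frac{4}{5}, C = \frac{2}{3}.

At argument \frac{4}{5}: a 2F2 with upper {-4, -\frac{2}{5}}, lower {-\frac{5}{4}, \frac{3}{2}}, scaled by C = \frac{2}{3}. Verdict: terminating. With -4 upstairs the series is a 5-term polynomial sum; evaluated term by term. Sum: -\frac{5951615066}{38759765625}.


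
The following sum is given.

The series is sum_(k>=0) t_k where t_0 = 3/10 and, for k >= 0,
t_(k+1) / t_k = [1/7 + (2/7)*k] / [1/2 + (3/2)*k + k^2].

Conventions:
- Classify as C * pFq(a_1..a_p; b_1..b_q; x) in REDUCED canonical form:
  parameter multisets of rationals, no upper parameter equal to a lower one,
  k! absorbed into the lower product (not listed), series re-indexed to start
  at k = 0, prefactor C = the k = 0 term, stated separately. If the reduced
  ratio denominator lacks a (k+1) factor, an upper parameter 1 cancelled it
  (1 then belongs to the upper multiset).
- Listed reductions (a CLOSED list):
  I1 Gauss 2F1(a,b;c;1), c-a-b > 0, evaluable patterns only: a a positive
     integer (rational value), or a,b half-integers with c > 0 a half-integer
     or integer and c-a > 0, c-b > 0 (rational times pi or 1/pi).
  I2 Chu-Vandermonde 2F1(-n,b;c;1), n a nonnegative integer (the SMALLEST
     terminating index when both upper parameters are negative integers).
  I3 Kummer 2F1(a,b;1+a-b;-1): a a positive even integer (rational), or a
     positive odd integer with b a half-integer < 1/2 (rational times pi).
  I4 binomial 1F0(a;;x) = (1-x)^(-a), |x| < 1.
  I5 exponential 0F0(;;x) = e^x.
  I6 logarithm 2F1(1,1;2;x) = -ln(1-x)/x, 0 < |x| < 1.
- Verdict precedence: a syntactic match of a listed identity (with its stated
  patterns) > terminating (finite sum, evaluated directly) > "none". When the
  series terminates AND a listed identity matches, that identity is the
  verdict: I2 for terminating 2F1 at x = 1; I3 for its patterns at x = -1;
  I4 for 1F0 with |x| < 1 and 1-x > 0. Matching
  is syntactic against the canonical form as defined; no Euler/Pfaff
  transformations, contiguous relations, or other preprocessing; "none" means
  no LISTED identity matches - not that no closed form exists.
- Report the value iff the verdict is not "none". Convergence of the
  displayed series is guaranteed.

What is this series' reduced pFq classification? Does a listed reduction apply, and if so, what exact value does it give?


At argument 2/7: a 0F0 with upper {-}, lower {-}, scaled by C = 3/10. Verdict: exponential (I5) matches (the 0F0 exponential series at x = 2/7). Value: (3/10) * e^(2/7).

First insight: t_0 = 3/10 here, and roots of the ratio polynomials (prefactor 3/10) are the negated parameters.
Ratio: r(k) = (2/7) * 1 / [(k+1)] - rational; roots negated = parameters, x = (2/7), C = 3/10.


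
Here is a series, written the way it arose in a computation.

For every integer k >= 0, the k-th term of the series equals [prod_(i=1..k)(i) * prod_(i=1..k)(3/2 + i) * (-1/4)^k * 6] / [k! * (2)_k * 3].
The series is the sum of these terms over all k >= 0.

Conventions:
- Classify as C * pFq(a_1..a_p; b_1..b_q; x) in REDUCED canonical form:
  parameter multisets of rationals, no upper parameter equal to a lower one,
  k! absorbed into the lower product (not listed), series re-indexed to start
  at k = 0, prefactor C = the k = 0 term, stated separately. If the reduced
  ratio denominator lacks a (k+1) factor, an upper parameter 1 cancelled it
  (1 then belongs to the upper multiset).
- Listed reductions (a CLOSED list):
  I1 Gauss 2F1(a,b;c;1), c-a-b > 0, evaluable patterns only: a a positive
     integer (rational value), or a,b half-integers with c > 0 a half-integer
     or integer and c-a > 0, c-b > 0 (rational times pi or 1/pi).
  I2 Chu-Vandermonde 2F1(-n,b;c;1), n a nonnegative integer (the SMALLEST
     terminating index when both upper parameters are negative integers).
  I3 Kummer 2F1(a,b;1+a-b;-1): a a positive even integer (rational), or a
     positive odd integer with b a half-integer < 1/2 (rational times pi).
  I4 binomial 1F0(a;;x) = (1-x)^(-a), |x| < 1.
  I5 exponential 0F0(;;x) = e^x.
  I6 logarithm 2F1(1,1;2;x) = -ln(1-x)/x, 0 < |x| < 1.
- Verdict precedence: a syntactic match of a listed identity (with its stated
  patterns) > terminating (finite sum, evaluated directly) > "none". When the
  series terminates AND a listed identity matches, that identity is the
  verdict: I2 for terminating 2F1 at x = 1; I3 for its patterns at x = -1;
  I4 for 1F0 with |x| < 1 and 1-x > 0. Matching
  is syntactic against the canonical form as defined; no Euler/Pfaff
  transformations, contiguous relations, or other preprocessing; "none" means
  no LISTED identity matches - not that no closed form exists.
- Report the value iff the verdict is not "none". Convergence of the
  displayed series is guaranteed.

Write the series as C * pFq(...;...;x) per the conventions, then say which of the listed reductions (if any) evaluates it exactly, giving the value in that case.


The tell: t_0 = 2 here, and the running product (C = 2) telescopes to a rising factorial.
Term ratio: r(k) = (-1/4) * (k+1) (k+5/2) / [(k+2) (k+1)] - poly over poly, x = (-1/4) from leading terms; C = 2 at k = 0.

Reduced: x = -1/4, 2F1, upper = {1, 5/2}, lower = {2}, C = 2. Verdict: none (x = -1/4): each listed identity misses the multisets {1, 5/2} ; {2}.


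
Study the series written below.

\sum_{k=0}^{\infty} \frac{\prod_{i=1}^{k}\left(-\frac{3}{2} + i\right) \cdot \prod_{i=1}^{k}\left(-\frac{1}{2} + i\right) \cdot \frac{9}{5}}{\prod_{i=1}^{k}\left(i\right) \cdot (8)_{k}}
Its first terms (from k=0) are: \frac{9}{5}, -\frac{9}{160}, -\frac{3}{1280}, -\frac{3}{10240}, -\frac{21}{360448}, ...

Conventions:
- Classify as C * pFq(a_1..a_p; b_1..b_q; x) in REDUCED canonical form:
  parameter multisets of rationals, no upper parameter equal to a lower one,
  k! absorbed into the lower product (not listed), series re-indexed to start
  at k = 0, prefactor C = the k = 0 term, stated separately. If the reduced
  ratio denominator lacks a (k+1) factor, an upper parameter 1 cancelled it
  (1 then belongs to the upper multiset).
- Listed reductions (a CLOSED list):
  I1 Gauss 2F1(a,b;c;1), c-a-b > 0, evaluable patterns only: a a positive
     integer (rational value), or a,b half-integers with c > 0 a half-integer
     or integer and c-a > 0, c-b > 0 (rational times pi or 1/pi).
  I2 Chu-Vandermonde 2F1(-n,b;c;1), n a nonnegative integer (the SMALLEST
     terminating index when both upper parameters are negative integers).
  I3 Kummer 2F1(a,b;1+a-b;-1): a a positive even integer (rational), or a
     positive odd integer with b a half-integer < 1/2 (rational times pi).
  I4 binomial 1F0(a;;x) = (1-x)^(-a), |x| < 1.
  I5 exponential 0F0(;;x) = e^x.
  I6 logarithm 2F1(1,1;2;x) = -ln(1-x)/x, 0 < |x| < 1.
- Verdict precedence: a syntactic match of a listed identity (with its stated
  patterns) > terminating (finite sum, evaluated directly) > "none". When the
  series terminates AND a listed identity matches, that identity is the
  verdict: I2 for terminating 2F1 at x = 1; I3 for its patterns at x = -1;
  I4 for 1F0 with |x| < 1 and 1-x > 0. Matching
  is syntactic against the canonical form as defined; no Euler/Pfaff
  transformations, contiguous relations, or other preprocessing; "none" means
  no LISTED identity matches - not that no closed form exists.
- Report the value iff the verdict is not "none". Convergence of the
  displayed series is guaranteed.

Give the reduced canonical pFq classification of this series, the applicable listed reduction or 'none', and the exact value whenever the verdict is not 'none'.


Key step: t_0 being \frac{9}{5}, the running product (C = 9/5) telescopes to a rising factorial.
Consecutive-term ratio: r(k) = 1 * (k-\frac{1}{2}) (k+\frac{1}{2}) / [(k+8) (k+1)] ; factor over Q: parameters, x = 1, and C = \frac{9}{5}.

With C = \frac{9}{5}: the canonical form is 2F1(-\frac{1}{2}, \frac{1}{2}; 8; 1). Verdict: Gauss (I1, half-integer pattern) matches (x = 1; upper {-\frac{1}{2}, \frac{1}{2}} half-integers, c = 8 in the evaluable pattern). Sum: \frac{8388608}{1533675} / \pi.


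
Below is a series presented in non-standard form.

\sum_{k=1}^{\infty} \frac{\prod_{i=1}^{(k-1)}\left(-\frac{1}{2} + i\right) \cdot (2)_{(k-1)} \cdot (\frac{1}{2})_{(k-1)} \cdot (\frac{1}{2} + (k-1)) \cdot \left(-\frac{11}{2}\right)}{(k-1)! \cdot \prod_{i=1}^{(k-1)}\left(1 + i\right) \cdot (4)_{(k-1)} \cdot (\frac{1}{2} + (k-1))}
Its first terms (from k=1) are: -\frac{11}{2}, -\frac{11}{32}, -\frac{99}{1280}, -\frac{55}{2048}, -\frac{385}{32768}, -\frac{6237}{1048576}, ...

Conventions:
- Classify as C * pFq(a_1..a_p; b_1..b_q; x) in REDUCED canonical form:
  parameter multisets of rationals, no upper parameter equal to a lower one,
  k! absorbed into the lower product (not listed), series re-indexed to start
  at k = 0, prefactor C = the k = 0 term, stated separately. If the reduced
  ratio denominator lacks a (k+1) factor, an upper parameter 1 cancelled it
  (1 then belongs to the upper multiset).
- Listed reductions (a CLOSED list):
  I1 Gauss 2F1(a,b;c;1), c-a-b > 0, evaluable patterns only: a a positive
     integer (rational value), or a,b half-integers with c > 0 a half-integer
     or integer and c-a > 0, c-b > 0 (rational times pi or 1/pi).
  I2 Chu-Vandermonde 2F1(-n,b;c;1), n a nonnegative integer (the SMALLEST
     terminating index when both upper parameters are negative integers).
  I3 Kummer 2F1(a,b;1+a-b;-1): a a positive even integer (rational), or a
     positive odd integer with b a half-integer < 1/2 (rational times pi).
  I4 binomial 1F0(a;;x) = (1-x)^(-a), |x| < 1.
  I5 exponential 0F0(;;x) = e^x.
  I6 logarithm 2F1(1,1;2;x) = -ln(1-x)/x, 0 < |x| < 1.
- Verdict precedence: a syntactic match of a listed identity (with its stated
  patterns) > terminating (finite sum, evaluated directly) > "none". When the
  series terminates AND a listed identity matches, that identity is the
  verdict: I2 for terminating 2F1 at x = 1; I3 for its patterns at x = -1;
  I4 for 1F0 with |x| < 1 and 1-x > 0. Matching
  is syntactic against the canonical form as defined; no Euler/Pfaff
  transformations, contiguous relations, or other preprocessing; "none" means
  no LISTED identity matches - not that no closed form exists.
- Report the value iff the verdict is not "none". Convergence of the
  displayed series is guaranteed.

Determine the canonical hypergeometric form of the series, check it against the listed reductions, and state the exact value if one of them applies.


Classification (C = -\frac{11}{2}): 2F1 with upper {\frac{1}{2}, \frac{1}{2}}, lower {4}, argument x = 1. Verdict (x = 1): Gauss (I1, half-integer pattern) applies (x = 1; upper {\frac{1}{2}, \frac{1}{2}} half-integers, c = 4 in the evaluable pattern). Value: \left(-\frac{1408}{75}\right) / \pi.

Key step: t_0 = -\frac{11}{2} here, and the lower running product (prefactor -11/2) is a rising factorial.
Consecutive-term ratio: r(k) = 1 * (k+\frac{1}{2}) (k+\frac{1}{2}) / [(k+4) (k+1)] - rational in k. x = 1; t_0 = -\frac{11}{2}; negate the roots.


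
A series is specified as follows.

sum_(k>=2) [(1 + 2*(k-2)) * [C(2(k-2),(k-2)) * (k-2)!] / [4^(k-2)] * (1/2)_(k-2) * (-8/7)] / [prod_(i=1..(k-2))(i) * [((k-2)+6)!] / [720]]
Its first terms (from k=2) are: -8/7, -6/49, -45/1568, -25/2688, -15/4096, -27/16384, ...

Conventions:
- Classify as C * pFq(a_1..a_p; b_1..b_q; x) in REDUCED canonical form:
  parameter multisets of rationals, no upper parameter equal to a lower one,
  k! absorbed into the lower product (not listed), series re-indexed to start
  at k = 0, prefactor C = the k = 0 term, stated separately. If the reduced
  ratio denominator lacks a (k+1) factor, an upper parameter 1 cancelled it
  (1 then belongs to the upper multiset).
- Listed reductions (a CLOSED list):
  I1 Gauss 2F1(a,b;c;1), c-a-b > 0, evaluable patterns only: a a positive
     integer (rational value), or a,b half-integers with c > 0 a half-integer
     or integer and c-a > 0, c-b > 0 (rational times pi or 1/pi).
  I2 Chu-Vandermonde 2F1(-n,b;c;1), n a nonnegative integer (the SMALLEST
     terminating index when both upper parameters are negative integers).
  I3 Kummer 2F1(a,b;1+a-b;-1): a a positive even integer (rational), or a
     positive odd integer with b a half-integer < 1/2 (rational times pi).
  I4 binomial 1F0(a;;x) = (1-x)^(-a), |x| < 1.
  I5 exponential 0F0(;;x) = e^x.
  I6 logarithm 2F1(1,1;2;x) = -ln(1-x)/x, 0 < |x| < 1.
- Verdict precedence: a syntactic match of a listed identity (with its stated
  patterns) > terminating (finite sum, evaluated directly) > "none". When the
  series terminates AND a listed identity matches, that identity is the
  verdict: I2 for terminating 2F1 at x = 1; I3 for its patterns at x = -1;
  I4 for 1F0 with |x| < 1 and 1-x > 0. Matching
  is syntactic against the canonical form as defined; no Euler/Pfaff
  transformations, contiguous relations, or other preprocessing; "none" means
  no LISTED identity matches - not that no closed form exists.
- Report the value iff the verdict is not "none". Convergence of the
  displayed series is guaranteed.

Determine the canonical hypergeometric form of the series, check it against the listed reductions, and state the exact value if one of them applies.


Prefactor -8/7, argument 1: 2F1 with upper {1/2, 3/2} over lower {7}. Verdict (x = 1): Gauss's theorem I1 (half-integer case) applies (x = 1; upper {1/2, 3/2} half-integers, c = 7 in the evaluable pattern). Hence: (-2097152/509355) / pi.

Key step: with t_0 = -8/7, the denominator's factorial ratio (prefactor -8/7) is a lower Pochhammer.
Ratio: r(k) = 1 * (k+1/2) (k+3/2) / [(k+7) (k+1)] ; factor over Q: parameters, x = 1, and C = -8/7.


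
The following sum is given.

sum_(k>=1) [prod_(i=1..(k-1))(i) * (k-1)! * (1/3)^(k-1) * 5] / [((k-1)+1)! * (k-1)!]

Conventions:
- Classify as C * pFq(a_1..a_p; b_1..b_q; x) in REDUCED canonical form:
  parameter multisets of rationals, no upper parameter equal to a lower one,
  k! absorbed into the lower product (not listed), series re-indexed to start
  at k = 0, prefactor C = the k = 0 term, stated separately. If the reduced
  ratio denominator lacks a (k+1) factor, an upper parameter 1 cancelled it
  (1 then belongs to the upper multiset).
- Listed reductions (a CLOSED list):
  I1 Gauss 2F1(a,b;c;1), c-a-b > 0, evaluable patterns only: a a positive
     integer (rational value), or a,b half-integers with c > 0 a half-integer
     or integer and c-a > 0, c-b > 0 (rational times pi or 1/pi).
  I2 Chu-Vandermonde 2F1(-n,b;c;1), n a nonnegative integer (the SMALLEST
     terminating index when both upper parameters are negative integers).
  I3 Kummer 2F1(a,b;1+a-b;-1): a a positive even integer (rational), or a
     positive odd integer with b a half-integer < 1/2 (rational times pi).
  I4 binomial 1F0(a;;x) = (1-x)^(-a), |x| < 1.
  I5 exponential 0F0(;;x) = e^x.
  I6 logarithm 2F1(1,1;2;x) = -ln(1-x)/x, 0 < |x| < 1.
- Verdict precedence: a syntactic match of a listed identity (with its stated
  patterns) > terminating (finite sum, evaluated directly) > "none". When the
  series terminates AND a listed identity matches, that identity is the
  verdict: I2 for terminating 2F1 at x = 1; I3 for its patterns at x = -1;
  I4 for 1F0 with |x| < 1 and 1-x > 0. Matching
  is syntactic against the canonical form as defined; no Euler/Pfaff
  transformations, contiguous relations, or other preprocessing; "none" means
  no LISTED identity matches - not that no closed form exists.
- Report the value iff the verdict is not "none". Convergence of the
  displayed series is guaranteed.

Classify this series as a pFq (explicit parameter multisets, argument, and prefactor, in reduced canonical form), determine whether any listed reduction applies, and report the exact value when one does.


At argument 1/3: a 2F1 with upper {1, 1}, lower {2}, scaled by C = 5. Verdict: the logarithmic series (I6) applies (the logarithm: parameters (1,1;2), x = 1/3). Sum: (-15) * ln(2/3).

First insight: t_0 being 5, the factorial ratio (C = 5, x = 1/3) (k+a-1)!/(a-1)! is a rising factorial (a)_k.
Step ratio: r(k) = (1/3) * (k+1) (k+1) / [(k+2) (k+1)] - rational; roots negated = parameters, x = (1/3), C = 5.


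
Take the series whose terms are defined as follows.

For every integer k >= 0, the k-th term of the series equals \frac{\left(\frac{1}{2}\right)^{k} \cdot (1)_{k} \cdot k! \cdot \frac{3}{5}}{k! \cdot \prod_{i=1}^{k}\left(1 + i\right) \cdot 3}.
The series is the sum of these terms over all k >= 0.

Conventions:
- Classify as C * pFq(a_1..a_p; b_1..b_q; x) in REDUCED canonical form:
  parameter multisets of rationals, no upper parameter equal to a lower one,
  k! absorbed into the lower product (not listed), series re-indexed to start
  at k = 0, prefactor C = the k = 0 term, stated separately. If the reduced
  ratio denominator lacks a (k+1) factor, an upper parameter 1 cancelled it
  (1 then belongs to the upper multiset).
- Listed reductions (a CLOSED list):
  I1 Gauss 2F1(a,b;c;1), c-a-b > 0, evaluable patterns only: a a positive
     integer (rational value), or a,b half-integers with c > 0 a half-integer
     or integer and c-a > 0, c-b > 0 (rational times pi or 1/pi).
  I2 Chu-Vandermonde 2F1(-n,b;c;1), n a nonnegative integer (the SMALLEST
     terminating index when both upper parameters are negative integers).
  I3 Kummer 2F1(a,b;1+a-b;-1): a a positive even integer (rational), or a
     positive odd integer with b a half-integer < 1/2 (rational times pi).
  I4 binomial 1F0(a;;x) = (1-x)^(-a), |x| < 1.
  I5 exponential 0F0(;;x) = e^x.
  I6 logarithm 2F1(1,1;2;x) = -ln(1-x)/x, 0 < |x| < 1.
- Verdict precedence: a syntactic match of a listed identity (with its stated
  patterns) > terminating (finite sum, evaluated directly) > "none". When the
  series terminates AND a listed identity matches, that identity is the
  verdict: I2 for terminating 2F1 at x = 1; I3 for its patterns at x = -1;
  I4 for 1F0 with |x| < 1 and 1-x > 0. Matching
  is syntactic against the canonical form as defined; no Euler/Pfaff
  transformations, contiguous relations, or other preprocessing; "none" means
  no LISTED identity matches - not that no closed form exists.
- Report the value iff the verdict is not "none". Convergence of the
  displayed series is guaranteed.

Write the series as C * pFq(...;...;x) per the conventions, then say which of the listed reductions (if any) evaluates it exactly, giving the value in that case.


Reduced: x = \frac{1}{2}, 2F1, upper = {1, 1}, lower = {2}, C = \frac{1}{5}. Verdict: logarithm (I6) fires (the logarithm: parameters (1,1;2), x = \frac{1}{2}). Hence: \left(-\frac{2}{5}\right) \cdot \ln\left(\frac{1}{2}\right).

Key step: t_0 = \frac{1}{5} here, and the constant factors (prefactor 1/5) combine into one prefactor.
Adjacent-term ratio: r(k) = \frac{1}{2} * (k+1) (k+1) / [(k+2) (k+1)] - rational in k. x = \frac{1}{2}; t_0 = \frac{1}{5}; negate the roots.


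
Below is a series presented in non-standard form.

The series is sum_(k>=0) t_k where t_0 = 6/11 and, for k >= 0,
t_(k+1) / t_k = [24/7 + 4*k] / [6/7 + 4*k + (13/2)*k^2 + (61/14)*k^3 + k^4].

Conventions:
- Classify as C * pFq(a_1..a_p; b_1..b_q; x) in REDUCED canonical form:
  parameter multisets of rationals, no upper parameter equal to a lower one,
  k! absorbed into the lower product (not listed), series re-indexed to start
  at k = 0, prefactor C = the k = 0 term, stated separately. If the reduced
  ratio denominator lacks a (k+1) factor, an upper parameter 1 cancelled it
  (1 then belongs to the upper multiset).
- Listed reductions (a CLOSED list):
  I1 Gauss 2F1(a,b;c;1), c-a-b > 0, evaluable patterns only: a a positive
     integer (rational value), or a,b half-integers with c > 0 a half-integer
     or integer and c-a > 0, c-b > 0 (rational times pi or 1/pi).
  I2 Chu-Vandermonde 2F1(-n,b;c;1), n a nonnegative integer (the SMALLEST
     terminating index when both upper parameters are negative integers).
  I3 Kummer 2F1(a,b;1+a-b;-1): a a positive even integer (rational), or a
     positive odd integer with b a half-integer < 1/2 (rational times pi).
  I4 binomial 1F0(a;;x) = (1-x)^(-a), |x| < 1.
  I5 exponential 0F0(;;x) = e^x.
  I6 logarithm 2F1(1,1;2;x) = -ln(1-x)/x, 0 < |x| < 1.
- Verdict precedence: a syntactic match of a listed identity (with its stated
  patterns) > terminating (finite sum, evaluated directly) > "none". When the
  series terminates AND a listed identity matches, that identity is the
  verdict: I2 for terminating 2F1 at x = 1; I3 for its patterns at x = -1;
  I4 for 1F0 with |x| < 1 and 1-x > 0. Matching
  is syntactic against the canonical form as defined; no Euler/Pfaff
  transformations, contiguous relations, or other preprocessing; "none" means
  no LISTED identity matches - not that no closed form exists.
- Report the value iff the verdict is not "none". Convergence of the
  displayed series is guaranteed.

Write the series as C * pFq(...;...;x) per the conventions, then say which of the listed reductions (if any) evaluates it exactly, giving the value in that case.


Prefactor 6/11, argument 4: 0F2 with upper {-} over lower {1/2, 2}. Verdict: none - this 0F2 at x = 4 matches no listed pattern, and upper {-} holds no stopper.

Structural cue: x = 4 and factor the ratio over Q (prefactor 6/11): negated roots = parameters.
Term ratio: r(k) = 4 * 1 / [(k+1/2) (k+2) (k+1)] ; factor over Q: parameters, x = 4, and C = 6/11.


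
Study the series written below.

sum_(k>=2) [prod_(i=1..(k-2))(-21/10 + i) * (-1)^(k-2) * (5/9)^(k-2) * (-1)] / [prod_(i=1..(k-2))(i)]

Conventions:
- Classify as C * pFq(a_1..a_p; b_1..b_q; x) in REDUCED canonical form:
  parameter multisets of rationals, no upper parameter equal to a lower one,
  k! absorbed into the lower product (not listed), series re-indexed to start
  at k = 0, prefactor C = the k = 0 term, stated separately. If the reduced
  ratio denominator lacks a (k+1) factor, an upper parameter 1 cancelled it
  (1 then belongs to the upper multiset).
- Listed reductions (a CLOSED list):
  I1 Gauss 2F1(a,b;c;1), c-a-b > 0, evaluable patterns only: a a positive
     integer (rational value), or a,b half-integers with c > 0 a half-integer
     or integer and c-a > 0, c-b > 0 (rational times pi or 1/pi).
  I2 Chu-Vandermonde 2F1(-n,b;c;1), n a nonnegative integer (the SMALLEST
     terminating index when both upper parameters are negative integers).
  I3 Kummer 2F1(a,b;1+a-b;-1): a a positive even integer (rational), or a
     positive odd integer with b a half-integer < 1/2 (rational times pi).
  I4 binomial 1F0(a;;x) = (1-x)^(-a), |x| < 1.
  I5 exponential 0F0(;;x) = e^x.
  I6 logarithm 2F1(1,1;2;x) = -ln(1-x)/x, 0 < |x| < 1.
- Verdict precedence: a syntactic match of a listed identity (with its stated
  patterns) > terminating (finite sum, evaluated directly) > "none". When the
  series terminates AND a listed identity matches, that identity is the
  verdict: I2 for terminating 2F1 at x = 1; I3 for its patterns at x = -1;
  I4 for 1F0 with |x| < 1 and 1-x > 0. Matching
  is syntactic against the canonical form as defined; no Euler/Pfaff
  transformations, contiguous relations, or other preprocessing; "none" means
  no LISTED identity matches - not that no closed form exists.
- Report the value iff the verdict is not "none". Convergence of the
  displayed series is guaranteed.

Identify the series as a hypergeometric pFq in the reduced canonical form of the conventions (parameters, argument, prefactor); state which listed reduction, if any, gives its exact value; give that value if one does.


Reduced: x = -5/9, 1F0, upper = {-11/10}, lower = {-}, C = -1. Verdict at x = -5/9: binomial (I4) matches (the 1F0 binomial series: exponent 11/10, x = -5/9). Value: (-1) * (14/9)^(11/10).

The tell: x = (-5/9) and the product of the first k integers (C = -1, x = -5/9) is k!.
Ratio: r(k) = (-5/9) * (k-11/10) / [(k+1)] - poly over poly, x = (-5/9) from leading terms; C = -1 at k = 0.


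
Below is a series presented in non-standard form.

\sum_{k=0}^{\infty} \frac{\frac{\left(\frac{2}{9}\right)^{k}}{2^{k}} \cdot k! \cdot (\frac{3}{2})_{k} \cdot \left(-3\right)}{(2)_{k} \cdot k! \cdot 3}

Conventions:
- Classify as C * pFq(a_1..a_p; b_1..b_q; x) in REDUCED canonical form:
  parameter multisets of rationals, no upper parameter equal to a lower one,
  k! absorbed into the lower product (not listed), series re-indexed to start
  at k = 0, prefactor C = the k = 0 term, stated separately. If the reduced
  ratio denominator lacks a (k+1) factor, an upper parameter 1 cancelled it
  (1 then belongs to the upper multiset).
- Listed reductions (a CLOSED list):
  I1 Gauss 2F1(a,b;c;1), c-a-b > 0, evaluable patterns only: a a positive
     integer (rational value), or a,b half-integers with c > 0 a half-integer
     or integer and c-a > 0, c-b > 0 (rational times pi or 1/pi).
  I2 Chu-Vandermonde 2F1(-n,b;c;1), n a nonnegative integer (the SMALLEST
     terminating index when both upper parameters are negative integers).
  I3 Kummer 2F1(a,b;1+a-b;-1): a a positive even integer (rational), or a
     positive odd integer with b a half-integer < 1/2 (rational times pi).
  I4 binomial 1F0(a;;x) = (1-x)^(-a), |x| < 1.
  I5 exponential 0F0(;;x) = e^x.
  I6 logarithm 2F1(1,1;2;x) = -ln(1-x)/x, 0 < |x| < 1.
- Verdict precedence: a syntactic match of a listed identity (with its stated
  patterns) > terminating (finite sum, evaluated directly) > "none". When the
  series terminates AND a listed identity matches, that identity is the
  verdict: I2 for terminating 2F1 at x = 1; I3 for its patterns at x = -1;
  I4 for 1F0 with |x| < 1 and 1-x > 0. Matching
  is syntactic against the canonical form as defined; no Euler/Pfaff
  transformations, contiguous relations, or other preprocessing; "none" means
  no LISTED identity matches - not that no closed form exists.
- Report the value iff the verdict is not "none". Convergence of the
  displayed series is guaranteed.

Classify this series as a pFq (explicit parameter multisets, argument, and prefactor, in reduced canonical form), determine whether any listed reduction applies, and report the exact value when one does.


x = \frac{1}{9} here; the reduced form reads 2F1, upper {1, \frac{3}{2}}, lower {2}, C = -1. Verdict: none (x = \frac{1}{9}): each listed identity misses the multisets {1, \frac{3}{2}} ; {2}.

Key step: from the first term -1: the constant factors (prefactor -1) combine into one prefactor.
Ratio: r(k) = \frac{1}{9} * (k+1) (k+\frac{3}{2}) / [(k+2) (k+1)] - poly over poly, x = \frac{1}{9} from leading terms; C = -1 at k = 0.


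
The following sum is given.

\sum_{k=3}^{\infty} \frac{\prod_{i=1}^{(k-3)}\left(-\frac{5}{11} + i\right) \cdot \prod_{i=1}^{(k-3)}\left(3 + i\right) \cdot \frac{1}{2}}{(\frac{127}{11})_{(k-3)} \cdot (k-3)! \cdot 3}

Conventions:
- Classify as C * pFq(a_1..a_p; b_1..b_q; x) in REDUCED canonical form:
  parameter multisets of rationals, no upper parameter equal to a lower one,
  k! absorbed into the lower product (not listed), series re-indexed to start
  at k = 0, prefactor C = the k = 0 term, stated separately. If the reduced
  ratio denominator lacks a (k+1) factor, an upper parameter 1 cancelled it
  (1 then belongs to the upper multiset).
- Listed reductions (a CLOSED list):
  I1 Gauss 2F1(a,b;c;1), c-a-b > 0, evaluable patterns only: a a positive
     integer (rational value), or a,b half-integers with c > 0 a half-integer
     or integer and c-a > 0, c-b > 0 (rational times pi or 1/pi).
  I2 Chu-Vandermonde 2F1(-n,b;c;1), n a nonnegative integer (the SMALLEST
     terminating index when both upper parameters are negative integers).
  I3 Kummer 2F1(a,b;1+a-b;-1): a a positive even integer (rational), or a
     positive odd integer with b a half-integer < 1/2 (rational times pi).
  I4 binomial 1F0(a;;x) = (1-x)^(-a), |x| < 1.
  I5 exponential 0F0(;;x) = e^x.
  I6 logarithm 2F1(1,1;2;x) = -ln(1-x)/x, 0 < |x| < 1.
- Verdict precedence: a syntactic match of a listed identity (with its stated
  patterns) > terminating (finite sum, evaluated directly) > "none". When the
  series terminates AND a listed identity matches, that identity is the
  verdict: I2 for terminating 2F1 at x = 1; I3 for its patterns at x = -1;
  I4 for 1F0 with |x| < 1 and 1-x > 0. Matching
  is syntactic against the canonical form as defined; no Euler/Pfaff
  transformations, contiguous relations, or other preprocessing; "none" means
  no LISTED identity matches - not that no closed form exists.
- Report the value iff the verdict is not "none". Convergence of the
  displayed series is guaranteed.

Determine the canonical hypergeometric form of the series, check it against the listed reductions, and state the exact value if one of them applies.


This is \frac{1}{6} * 2F1(\frac{6}{11}, 4; \frac{127}{11}; 1) in reduced canonical form. Verdict at x = 1: the Gauss summation I1 matches (x = 1: the Gamma ratio telescopes since c-a-b = 7 > 0 and a = 4 in Z>0). Sum: \frac{113129}{527076}.

The tell: t_0 being \frac{1}{6}, the running product (C = 1/6) telescopes to a rising factorial.
Term ratio: r(k) = 1 * (k+\frac{6}{11}) (k+4) / [(k+\frac{127}{11}) (k+1)] ; factor over Q: parameters, x = 1, and C = \frac{1}{6}.


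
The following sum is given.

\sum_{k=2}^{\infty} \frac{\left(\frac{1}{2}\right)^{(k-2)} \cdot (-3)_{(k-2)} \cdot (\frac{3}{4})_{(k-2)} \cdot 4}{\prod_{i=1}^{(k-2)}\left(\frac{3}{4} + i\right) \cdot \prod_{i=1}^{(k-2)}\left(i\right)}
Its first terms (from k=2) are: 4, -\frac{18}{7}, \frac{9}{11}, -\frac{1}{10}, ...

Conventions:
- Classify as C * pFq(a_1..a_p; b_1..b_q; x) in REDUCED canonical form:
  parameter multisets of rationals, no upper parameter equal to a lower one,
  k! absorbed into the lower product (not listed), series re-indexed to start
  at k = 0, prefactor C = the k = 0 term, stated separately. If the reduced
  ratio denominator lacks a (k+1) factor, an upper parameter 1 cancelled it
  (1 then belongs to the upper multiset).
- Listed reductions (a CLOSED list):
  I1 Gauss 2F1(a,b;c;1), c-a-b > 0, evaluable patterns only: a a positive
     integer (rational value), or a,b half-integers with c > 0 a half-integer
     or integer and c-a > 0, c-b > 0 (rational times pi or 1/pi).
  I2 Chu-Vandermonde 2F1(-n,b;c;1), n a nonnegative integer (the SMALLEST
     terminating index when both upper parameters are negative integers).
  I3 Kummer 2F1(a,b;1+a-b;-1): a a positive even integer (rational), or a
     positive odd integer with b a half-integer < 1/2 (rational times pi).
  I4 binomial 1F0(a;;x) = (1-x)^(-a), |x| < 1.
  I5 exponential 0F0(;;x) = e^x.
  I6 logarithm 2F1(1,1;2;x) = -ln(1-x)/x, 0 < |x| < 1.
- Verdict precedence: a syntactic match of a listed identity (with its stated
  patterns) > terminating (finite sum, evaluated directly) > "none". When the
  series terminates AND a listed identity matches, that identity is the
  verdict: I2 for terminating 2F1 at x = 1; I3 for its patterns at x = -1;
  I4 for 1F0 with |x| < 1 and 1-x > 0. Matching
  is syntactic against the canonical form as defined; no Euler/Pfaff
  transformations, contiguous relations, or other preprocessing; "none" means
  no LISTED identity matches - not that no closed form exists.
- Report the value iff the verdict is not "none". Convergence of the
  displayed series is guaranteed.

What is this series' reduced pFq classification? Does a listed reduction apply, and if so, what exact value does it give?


Reduced: x = \frac{1}{2}, 2F1, upper = {-3, \frac{3}{4}}, lower = {\frac{7}{4}}, C = 4. Verdict: terminating - upper -3 stops the sum at k = 3; the 4 terms are added exactly. Hence: \frac{1653}{770}.

The tell: with t_0 = 4, the lower running product (C = 4) is a rising factorial.
Term ratio: r(k) = \frac{1}{2} * (k-3) (k+\frac{3}{4}) / [(k+\frac{7}{4}) (k+1)] - poly over poly, x = \frac{1}{2} from leading terms; C = 4 at k = 0.


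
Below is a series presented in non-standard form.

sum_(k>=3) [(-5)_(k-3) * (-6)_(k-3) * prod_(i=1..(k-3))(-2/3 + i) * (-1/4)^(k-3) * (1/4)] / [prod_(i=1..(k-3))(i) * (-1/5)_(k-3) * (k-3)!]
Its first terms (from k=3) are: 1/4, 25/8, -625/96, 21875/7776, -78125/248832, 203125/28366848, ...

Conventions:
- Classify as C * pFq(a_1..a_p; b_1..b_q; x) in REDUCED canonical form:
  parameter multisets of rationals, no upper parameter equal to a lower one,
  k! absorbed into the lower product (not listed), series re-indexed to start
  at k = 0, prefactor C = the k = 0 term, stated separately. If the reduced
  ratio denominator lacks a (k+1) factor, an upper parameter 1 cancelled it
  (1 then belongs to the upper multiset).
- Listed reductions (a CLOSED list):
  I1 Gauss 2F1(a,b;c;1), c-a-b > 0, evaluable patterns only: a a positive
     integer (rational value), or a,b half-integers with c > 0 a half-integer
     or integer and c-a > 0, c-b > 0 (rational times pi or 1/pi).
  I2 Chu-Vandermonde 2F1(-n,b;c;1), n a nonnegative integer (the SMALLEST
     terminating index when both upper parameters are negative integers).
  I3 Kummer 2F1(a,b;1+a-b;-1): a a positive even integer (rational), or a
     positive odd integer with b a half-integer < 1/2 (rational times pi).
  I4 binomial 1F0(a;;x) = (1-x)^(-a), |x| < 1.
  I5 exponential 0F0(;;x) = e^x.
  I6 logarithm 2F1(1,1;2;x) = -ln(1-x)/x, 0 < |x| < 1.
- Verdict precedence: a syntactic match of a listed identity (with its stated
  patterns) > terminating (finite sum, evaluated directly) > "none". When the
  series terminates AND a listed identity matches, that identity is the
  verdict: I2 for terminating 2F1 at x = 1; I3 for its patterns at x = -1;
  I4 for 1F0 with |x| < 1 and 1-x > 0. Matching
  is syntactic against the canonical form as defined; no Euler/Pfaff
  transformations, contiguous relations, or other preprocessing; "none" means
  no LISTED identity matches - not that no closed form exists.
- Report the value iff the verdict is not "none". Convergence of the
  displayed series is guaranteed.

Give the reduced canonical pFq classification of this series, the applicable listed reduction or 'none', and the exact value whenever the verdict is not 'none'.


Canonical form: C = 1/4 times 3F2 with upper {-6, -5, 1/3}, lower {-1/5, 1}, x = -1/4. Verdict: terminating. With -5 upstairs the series is a 6-term polynomial sum; evaluated term by term. Value: -17845013/28366848.

First insight: x = (-1/4) and the product of the first k integers (C = 1/4) is k!.
Term ratio: r(k) = (-1/4) * (k-6) (k-5) (k+1/3) / [(k-1/5) (k+1) (k+1)] - rational in k. x = (-1/4); t_0 = 1/4; negate the roots.
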